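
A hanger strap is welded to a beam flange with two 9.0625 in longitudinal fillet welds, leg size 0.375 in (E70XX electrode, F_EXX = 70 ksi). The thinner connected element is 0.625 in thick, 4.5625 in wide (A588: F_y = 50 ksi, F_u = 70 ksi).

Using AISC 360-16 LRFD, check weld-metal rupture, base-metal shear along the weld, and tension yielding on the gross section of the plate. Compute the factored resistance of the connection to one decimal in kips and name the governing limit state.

128.3 kips (gross-section yield governs)

Weld metal: throat = 0.707×0.375 = 0.26513 in, L = 2×9.0625 = 18.125 in. φR_n = 0.75 × 0.6 × 70 × 0.26513 × 18.125 = 151.4 kips.
Base metal shear (0.625 in plate): yield φR_n = 1.0×0.6×50×0.625×18.125 = 339.8 kips; rupture φR_n = 0.75×0.6×70×0.625×18.125 = 356.8 kips; take 339.8 kips (yield).
Tension yield (gross): A_g = 4.5625×0.625 = 2.8516 in². φR_n = 0.90 × 50 × 2.8516 = 128.3 kips.
Governing: min(151.4, 339.8, 128.3) = 128.3 kips → gross-section yield.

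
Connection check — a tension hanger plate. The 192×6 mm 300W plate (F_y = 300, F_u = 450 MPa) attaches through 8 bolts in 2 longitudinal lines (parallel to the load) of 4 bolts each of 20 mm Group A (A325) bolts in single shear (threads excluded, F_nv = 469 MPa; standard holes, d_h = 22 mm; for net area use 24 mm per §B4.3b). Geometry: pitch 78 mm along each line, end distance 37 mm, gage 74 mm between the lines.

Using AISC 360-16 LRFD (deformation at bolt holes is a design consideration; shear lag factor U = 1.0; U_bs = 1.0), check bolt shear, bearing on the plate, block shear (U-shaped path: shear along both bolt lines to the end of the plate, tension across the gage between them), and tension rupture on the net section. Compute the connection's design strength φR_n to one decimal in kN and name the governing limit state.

Bolt shear: A_b = π(20)²/4 = 314.16 mm². φR_n = 0.75 × 469 × 314.16 × 8 × 1 = 884.0 kN.
Bearing (6 mm plate, F_u = 450 MPa): end bolts L_c = 37 − 22/2 = 26, R_n = min(1.2×26×6×450, 2.4×20×6×450) = 84.24 kN/bolt; interior L_c = 78 − 22 = 56, R_n = 129.6 kN/bolt. φR_n = 0.75 × (2×84.24 + 6×129.6) = 709.6 kN.
Block shear: shear path 2×[37+3×78] = 2×271 mm, A_gv = 3252, A_nv = 2×(271 − 3.5×24)×6 = 2244 mm²; tension across gage: (74 − 1×24)×6 = 300 mm². R_n = min(0.6×450×2244, 0.6×300×3252) + 1.0×450×300 = min(605.88, 585.36) + 135 = 720.36 kN. φR_n = 0.75 × 720.36 = 540.3 kN.
Tension rupture (net): A_n = (192 − 2×24)×6 = 864 mm² (U = 1.0, A_e = A_n). φR_n = 0.75 × 450 × 864 = 291.6 kN.
Governing: min(884.0, 709.6, 540.3, 291.6) = 291.6 kN → net-section rupture.

291.6 kN (net-section rupture governs)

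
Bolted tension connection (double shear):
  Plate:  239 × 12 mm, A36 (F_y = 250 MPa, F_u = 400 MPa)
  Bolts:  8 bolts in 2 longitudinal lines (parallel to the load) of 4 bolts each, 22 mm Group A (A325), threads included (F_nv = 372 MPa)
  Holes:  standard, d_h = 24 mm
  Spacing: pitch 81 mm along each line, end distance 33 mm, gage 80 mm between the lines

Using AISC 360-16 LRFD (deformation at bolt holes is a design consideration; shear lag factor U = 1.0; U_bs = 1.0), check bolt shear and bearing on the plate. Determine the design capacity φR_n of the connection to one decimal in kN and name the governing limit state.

1321.9 kN (bearing governs)

Bolt shear: A_b = π(22)²/4 = 380.13 mm². φR_n = 0.75 × 372 × 380.13 × 8 × 2 = 1696.9 kN.
Bearing (12 mm plate, F_u = 400 MPa): end bolts L_c = 33 − 24/2 = 21, R_n = min(1.2×21×12×400, 2.4×22×12×400) = 120.96 kN/bolt; interior L_c = 81 − 24 = 57, R_n = 253.44 kN/bolt. φR_n = 0.75 × (2×120.96 + 6×253.44) = 1321.9 kN.
Governing: min(1696.9, 1321.9) = 1321.9 kN → bearing.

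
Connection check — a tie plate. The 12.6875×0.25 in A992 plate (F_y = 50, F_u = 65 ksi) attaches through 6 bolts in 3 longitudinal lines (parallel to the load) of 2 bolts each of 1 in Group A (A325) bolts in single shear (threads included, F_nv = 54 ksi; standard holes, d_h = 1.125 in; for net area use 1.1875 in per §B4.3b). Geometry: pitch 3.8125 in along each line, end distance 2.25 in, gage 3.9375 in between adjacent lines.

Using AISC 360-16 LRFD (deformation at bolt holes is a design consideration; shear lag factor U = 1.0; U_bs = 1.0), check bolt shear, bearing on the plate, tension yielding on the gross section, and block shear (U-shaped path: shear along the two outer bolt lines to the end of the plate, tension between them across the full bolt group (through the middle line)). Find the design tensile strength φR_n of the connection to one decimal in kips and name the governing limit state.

Bolt shear: A_b = π(1)²/4 = 0.7854 in². φR_n = 0.75 × 54 × 0.7854 × 6 × 1 = 190.9 kips.
Bearing (0.25 in plate, F_u = 65 ksi): end bolts L_c = 2.25 − 1.125/2 = 1.6875, R_n = min(1.2×1.6875×0.25×65, 2.4×1×0.25×65) = 32.906 kips/bolt; interior L_c = 3.8125 − 1.125 = 2.6875, R_n = 39 kips/bolt. φR_n = 0.75 × (3×32.906 + 3×39) = 161.8 kips.
Tension yield (gross): A_g = 12.6875×0.25 = 3.1719 in². φR_n = 0.90 × 50 × 3.1719 = 142.7 kips.
Block shear: shear path 2×[2.25+1×3.8125] = 2×6.0625 in, A_gv = 3.0313, A_nv = 2×(6.0625 − 1.5×1.1875)×0.25 = 2.1406 in²; tension across gage: (7.875 − 2×1.1875)×0.25 = 1.375 in². R_n = min(0.6×65×2.1406, 0.6×50×3.0313) + 1.0×65×1.375 = min(83.483, 90.939) + 89.375 = 172.86 kips. φR_n = 0.75 × 172.86 = 129.6 kips.
Governing: min(190.9, 161.8, 142.7, 129.6) = 129.6 kips → block shear.

129.6 kips (block shear governs)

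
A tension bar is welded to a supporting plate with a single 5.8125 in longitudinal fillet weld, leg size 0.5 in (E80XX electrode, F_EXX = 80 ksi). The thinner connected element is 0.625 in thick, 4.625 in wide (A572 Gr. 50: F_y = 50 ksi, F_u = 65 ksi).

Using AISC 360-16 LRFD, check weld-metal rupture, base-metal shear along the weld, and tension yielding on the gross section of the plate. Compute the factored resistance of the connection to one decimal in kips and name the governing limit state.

74.0 kips (weld metal governs)

Weld metal: throat = 0.707×0.5 = 0.3535 in, L = 5.8125 in. φR_n = 0.75 × 0.6 × 80 × 0.3535 × 5.8125 = 74.0 kips.
Base metal shear (0.625 in plate): yield φR_n = 1.0×0.6×50×0.625×5.8125 = 109.0 kips; rupture φR_n = 0.75×0.6×65×0.625×5.8125 = 106.3 kips; take 106.3 kips (rupture).
Tension yield (gross): A_g = 4.625×0.625 = 2.8906 in². φR_n = 0.90 × 50 × 2.8906 = 130.1 kips.
Governing: min(74.0, 106.3, 130.1) = 74.0 kips → weld metal.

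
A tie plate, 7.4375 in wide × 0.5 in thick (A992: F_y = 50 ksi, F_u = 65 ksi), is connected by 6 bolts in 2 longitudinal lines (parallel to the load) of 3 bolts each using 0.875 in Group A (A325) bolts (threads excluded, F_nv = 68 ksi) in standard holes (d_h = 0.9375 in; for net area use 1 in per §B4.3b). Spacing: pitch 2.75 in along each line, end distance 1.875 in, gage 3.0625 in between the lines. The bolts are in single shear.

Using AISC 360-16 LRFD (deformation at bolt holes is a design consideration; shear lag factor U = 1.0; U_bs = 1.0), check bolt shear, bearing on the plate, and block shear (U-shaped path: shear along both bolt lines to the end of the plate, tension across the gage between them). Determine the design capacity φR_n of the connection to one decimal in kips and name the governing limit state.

184.0 kips (bolt shear governs)

Bolt shear: A_b = π(0.875)²/4 = 0.60132 in². φR_n = 0.75 × 68 × 0.60132 × 6 × 1 = 184.0 kips.
Bearing (0.5 in plate, F_u = 65 ksi): end bolts L_c = 1.875 − 0.9375/2 = 1.40625, R_n = min(1.2×1.40625×0.5×65, 2.4×0.875×0.5×65) = 54.844 kips/bolt; interior L_c = 2.75 − 0.9375 = 1.8125, R_n = 68.25 kips/bolt. φR_n = 0.75 × (2×54.844 + 4×68.25) = 287.0 kips.
Block shear: shear path 2×[1.875+2×2.75] = 2×7.375 in, A_gv = 7.375, A_nv = 2×(7.375 − 2.5×1)×0.5 = 4.875 in²; tension across gage: (3.0625 − 1×1)×0.5 = 1.0313 in². R_n = min(0.6×65×4.875, 0.6×50×7.375) + 1.0×65×1.0313 = min(190.13, 221.25) + 67.035 = 257.17 kips. φR_n = 0.75 × 257.17 = 192.9 kips.
Governing: min(184.0, 287.0, 192.9) = 184.0 kips → bolt shear.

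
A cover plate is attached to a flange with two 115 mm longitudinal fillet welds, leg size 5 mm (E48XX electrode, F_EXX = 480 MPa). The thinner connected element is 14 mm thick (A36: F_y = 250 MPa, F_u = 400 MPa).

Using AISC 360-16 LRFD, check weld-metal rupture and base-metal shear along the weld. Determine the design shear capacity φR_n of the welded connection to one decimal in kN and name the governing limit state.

175.6 kN (weld metal governs)

Weld metal: throat = 0.707×5 = 3.535 mm, L = 2×115 = 230 mm. φR_n = 0.75 × 0.6 × 480 × 3.535 × 230 = 175.6 kN.
Base metal shear (14 mm plate): yield φR_n = 1.0×0.6×250×14×230 = 483.0 kN; rupture φR_n = 0.75×0.6×400×14×230 = 579.6 kN; take 483.0 kN (yield).
Governing: min(175.6, 483.0) = 175.6 kN → weld metal.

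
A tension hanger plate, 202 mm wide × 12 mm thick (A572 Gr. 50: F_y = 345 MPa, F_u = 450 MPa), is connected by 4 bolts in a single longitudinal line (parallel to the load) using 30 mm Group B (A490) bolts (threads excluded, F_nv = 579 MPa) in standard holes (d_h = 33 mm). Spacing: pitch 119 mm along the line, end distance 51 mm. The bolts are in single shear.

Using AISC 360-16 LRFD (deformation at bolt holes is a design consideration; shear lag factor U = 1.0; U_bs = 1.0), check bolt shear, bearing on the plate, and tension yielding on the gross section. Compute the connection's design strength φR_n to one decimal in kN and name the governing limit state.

752.7 kN (gross-section yield governs)

Bolt shear: A_b = π(30)²/4 = 706.86 mm². φR_n = 0.75 × 579 × 706.86 × 4 × 1 = 1227.8 kN.
Bearing (12 mm plate, F_u = 450 MPa): end bolts L_c = 51 − 33/2 = 34.5, R_n = min(1.2×34.5×12×450, 2.4×30×12×450) = 223.56 kN/bolt; interior L_c = 119 − 33 = 86, R_n = 388.8 kN/bolt. φR_n = 0.75 × (1×223.56 + 3×388.8) = 1042.5 kN.
Tension yield (gross): A_g = 202×12 = 2424 mm². φR_n = 0.90 × 345 × 2424 = 752.7 kN.
Governing: min(1227.8, 1042.5, 752.7) = 752.7 kN → gross-section yield.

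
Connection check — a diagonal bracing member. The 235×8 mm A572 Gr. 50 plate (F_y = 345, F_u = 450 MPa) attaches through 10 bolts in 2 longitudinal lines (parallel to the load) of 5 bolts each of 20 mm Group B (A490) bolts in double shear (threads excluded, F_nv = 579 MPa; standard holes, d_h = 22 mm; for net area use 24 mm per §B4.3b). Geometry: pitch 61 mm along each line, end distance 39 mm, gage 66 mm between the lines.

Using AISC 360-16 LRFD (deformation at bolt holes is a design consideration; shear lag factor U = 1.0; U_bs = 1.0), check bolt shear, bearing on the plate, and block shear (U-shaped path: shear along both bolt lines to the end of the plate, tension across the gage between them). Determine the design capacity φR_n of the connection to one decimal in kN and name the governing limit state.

680.4 kN (block shear governs)

Bolt shear: A_b = π(20)²/4 = 314.16 mm². φR_n = 0.75 × 579 × 314.16 × 10 × 2 = 2728.5 kN.
Bearing (8 mm plate, F_u = 450 MPa): end bolts L_c = 39 − 22/2 = 28, R_n = min(1.2×28×8×450, 2.4×20×8×450) = 120.96 kN/bolt; interior L_c = 61 − 22 = 39, R_n = 168.48 kN/bolt. φR_n = 0.75 × (2×120.96 + 8×168.48) = 1192.3 kN.
Block shear: shear path 2×[39+4×61] = 2×283 mm, A_gv = 4528, A_nv = 2×(283 − 4.5×24)×8 = 2800 mm²; tension across gage: (66 − 1×24)×8 = 336 mm². R_n = min(0.6×450×2800, 0.6×345×4528) + 1.0×450×336 = min(756, 937.3) + 151.2 = 907.2 kN. φR_n = 0.75 × 907.2 = 680.4 kN.
Governing: min(2728.5, 1192.3, 680.4) = 680.4 kN → block shear.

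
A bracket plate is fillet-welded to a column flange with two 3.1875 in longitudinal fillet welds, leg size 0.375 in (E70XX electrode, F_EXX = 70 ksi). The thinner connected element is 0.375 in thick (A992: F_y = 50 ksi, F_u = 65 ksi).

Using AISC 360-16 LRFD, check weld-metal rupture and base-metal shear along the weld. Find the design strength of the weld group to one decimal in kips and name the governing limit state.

Weld metal: throat = 0.707×0.375 = 0.26513 in, L = 2×3.1875 = 6.375 in. φR_n = 0.75 × 0.6 × 70 × 0.26513 × 6.375 = 53.2 kips.
Base metal shear (0.375 in plate): yield φR_n = 1.0×0.6×50×0.375×6.375 = 71.7 kips; rupture φR_n = 0.75×0.6×65×0.375×6.375 = 69.9 kips; take 69.9 kips (rupture).
Governing: min(53.2, 69.9) = 53.2 kips → weld metal.

53.2 kips (weld metal governs)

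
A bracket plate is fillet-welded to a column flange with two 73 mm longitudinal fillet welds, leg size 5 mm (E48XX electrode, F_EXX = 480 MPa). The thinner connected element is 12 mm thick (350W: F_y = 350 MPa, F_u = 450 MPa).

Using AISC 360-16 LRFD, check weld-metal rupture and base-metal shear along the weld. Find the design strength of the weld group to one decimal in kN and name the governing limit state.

111.5 kN (weld metal governs)

Weld metal: throat = 0.707×5 = 3.535 mm, L = 2×73 = 146 mm. φR_n = 0.75 × 0.6 × 480 × 3.535 × 146 = 111.5 kN.
Base metal shear (12 mm plate): yield φR_n = 1.0×0.6×350×12×146 = 367.9 kN; rupture φR_n = 0.75×0.6×450×12×146 = 354.8 kN; take 354.8 kN (rupture).
Governing: min(111.5, 354.8) = 111.5 kN → weld metal.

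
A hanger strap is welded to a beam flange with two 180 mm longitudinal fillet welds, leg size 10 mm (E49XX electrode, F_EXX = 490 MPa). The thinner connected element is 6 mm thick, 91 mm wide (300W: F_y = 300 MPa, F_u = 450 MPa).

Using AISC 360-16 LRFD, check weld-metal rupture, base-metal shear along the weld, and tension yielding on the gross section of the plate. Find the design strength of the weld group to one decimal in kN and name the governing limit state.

Weld metal: throat = 0.707×10 = 7.07 mm, L = 2×180 = 360 mm. φR_n = 0.75 × 0.6 × 490 × 7.07 × 360 = 561.2 kN.
Base metal shear (6 mm plate): yield φR_n = 1.0×0.6×300×6×360 = 388.8 kN; rupture φR_n = 0.75×0.6×450×6×360 = 437.4 kN; take 388.8 kN (yield).
Tension yield (gross): A_g = 91×6 = 546 mm². φR_n = 0.90 × 300 × 546 = 147.4 kN.
Governing: min(561.2, 388.8, 147.4) = 147.4 kN → gross-section yield.

147.4 kN (gross-section yield governs)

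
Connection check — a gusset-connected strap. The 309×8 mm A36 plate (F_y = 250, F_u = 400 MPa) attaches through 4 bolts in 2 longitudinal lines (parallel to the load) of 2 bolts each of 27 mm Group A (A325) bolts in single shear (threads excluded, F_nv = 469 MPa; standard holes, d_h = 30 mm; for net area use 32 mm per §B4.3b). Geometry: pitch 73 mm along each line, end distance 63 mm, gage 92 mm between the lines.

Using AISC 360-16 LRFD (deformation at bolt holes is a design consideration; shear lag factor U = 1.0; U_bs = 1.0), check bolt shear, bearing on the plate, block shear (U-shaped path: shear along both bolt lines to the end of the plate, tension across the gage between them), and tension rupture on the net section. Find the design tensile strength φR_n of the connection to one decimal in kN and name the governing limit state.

Bolt shear: A_b = π(27)²/4 = 572.56 mm². φR_n = 0.75 × 469 × 572.56 × 4 × 1 = 805.6 kN.
Bearing (8 mm plate, F_u = 400 MPa): end bolts L_c = 63 − 30/2 = 48, R_n = min(1.2×48×8×400, 2.4×27×8×400) = 184.32 kN/bolt; interior L_c = 73 − 30 = 43, R_n = 165.12 kN/bolt. φR_n = 0.75 × (2×184.32 + 2×165.12) = 524.2 kN.
Block shear: shear path 2×[63+1×73] = 2×136 mm, A_gv = 2176, A_nv = 2×(136 − 1.5×32)×8 = 1408 mm²; tension across gage: (92 − 1×32)×8 = 480 mm². R_n = min(0.6×400×1408, 0.6×250×2176) + 1.0×400×480 = min(337.92, 326.4) + 192 = 518.4 kN. φR_n = 0.75 × 518.4 = 388.8 kN.
Tension rupture (net): A_n = (309 − 2×32)×8 = 1960 mm² (U = 1.0, A_e = A_n). φR_n = 0.75 × 400 × 1960 = 588.0 kN.
Governing: min(805.6, 524.2, 388.8, 588.0) = 388.8 kN → block shear.

388.8 kN (block shear governs)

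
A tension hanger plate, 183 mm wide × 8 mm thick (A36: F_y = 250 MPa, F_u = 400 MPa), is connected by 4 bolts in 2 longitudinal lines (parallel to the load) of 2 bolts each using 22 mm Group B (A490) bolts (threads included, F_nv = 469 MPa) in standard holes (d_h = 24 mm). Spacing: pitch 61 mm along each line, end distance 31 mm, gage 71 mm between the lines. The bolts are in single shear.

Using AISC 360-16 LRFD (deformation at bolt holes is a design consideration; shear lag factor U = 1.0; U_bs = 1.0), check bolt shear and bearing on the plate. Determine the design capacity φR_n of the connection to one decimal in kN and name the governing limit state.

Bolt shear: A_b = π(22)²/4 = 380.13 mm². φR_n = 0.75 × 469 × 380.13 × 4 × 1 = 534.8 kN.
Bearing (8 mm plate, F_u = 400 MPa): end bolts L_c = 31 − 24/2 = 19, R_n = min(1.2×19×8×400, 2.4×22×8×400) = 72.96 kN/bolt; interior L_c = 61 − 24 = 37, R_n = 142.08 kN/bolt. φR_n = 0.75 × (2×72.96 + 2×142.08) = 322.6 kN.
Governing: min(534.8, 322.6) = 322.6 kN → bearing.

322.6 kN (bearing governs)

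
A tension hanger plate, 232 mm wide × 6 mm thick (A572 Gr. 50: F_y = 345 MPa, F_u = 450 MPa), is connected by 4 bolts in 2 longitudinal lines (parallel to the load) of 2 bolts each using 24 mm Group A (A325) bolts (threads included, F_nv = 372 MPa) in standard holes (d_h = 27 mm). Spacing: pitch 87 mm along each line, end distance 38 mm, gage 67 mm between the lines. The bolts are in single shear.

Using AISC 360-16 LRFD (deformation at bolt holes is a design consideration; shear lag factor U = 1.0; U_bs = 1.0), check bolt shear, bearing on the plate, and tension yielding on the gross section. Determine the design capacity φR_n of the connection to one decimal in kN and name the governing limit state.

Bolt shear: A_b = π(24)²/4 = 452.39 mm². φR_n = 0.75 × 372 × 452.39 × 4 × 1 = 504.9 kN.
Bearing (6 mm plate, F_u = 450 MPa): end bolts L_c = 38 − 27/2 = 24.5, R_n = min(1.2×24.5×6×450, 2.4×24×6×450) = 79.38 kN/bolt; interior L_c = 87 − 27 = 60, R_n = 155.52 kN/bolt. φR_n = 0.75 × (2×79.38 + 2×155.52) = 352.4 kN.
Tension yield (gross): A_g = 232×6 = 1392 mm². φR_n = 0.90 × 345 × 1392 = 432.2 kN.
Governing: min(504.9, 352.4, 432.2) = 352.4 kN → bearing.

352.4 kN (bearing governs)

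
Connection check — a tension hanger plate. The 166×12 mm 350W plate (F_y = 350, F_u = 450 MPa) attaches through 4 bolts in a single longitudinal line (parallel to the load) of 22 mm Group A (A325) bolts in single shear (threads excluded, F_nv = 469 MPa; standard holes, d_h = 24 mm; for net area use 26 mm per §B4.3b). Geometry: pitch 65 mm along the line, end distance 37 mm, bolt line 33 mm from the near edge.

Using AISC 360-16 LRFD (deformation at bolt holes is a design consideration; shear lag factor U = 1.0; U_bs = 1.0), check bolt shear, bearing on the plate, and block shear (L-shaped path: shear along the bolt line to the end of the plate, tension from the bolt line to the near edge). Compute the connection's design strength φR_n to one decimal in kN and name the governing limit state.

Bolt shear: A_b = π(22)²/4 = 380.13 mm². φR_n = 0.75 × 469 × 380.13 × 4 × 1 = 534.8 kN.
Bearing (12 mm plate, F_u = 450 MPa): end bolts L_c = 37 − 24/2 = 25, R_n = min(1.2×25×12×450, 2.4×22×12×450) = 162 kN/bolt; interior L_c = 65 − 24 = 41, R_n = 265.68 kN/bolt. φR_n = 0.75 × (1×162 + 3×265.68) = 719.3 kN.
Block shear: shear path 1×[37+3×65] = 1×232 mm, A_gv = 2784, A_nv = 1×(232 − 3.5×26)×12 = 1692 mm²; tension to near edge: (33 − 0.5×26)×12 = 240 mm². R_n = min(0.6×450×1692, 0.6×350×2784) + 1.0×450×240 = min(456.84, 584.64) + 108 = 564.84 kN. φR_n = 0.75 × 564.84 = 423.6 kN.
Governing: min(534.8, 719.3, 423.6) = 423.6 kN → block shear.

423.6 kN (block shear governs)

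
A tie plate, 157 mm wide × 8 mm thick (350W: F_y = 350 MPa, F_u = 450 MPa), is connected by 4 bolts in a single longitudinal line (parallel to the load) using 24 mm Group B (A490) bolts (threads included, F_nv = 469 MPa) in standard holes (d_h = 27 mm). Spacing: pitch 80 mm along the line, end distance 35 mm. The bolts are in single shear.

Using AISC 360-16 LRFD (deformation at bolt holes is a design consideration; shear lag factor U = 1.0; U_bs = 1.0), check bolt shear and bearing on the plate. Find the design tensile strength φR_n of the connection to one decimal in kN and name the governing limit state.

536.2 kN (bearing governs)

Bolt shear: A_b = π(24)²/4 = 452.39 mm². φR_n = 0.75 × 469 × 452.39 × 4 × 1 = 636.5 kN.
Bearing (8 mm plate, F_u = 450 MPa): end bolts L_c = 35 − 27/2 = 21.5, R_n = min(1.2×21.5×8×450, 2.4×24×8×450) = 92.88 kN/bolt; interior L_c = 80 − 27 = 53, R_n = 207.36 kN/bolt. φR_n = 0.75 × (1×92.88 + 3×207.36) = 536.2 kN.
Governing: min(636.5, 536.2) = 536.2 kN → bearing.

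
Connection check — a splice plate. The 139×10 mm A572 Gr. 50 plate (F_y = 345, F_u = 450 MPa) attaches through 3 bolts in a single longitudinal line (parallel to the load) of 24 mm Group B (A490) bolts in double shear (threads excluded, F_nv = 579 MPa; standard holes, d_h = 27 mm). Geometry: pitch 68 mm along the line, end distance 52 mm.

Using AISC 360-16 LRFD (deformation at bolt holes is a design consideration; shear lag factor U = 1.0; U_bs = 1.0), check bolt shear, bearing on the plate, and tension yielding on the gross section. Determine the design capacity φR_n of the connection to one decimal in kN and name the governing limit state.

Bolt shear: A_b = π(24)²/4 = 452.39 mm². φR_n = 0.75 × 579 × 452.39 × 3 × 2 = 1178.7 kN.
Bearing (10 mm plate, F_u = 450 MPa): end bolts L_c = 52 − 27/2 = 38.5, R_n = min(1.2×38.5×10×450, 2.4×24×10×450) = 207.9 kN/bolt; interior L_c = 68 − 27 = 41, R_n = 221.4 kN/bolt. φR_n = 0.75 × (1×207.9 + 2×221.4) = 488.0 kN.
Tension yield (gross): A_g = 139×10 = 1390 mm². φR_n = 0.90 × 345 × 1390 = 431.6 kN.
Governing: min(1178.7, 488.0, 431.6) = 431.6 kN → gross-section yield.

431.6 kN (gross-section yield governs)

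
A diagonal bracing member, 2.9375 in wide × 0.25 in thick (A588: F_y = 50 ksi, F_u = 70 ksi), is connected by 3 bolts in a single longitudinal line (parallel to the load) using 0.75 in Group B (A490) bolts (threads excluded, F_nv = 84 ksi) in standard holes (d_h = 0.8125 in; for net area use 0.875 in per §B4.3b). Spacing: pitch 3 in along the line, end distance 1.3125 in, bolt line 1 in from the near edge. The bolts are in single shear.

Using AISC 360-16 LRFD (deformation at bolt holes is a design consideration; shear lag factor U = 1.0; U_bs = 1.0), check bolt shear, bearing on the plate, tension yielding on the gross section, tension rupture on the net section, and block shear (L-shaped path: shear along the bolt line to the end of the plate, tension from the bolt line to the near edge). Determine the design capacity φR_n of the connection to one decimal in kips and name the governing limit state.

27.1 kips (net-section rupture governs)

Bolt shear: A_b = π(0.75)²/4 = 0.44179 in². φR_n = 0.75 × 84 × 0.44179 × 3 × 1 = 83.5 kips.
Bearing (0.25 in plate, F_u = 70 ksi): end bolts L_c = 1.3125 − 0.8125/2 = 0.90625, R_n = min(1.2×0.90625×0.25×70, 2.4×0.75×0.25×70) = 19.031 kips/bolt; interior L_c = 3 − 0.8125 = 2.1875, R_n = 31.5 kips/bolt. φR_n = 0.75 × (1×19.031 + 2×31.5) = 61.5 kips.
Tension yield (gross): A_g = 2.9375×0.25 = 0.73438 in². φR_n = 0.90 × 50 × 0.73438 = 33.0 kips.
Tension rupture (net): A_n = (2.9375 − 1×0.875)×0.25 = 0.51563 in² (U = 1.0, A_e = A_n). φR_n = 0.75 × 70 × 0.51563 = 27.1 kips.
Block shear: shear path 1×[1.3125+2×3] = 1×7.3125 in, A_gv = 1.8281, A_nv = 1×(7.3125 − 2.5×0.875)×0.25 = 1.2813 in²; tension to near edge: (1 − 0.5×0.875)×0.25 = 0.14063 in². R_n = min(0.6×70×1.2813, 0.6×50×1.8281) + 1.0×70×0.14063 = min(53.815, 54.843) + 9.8441 = 63.659 kips. φR_n = 0.75 × 63.659 = 47.7 kips.
Governing: min(83.5, 61.5, 33.0, 27.1, 47.7) = 27.1 kips → net-section rupture.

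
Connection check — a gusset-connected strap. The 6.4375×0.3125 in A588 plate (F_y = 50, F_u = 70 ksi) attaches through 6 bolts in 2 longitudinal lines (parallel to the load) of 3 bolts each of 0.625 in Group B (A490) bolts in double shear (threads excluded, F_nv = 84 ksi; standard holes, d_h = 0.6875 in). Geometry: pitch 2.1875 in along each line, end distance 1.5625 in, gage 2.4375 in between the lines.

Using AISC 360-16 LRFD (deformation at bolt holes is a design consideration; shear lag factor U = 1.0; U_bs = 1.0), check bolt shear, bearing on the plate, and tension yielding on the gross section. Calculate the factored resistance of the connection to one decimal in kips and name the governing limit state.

Bolt shear: A_b = π(0.625)²/4 = 0.3068 in². φR_n = 0.75 × 84 × 0.3068 × 6 × 2 = 231.9 kips.
Bearing (0.3125 in plate, F_u = 70 ksi): end bolts L_c = 1.5625 − 0.6875/2 = 1.21875, R_n = min(1.2×1.21875×0.3125×70, 2.4×0.625×0.3125×70) = 31.992 kips/bolt; interior L_c = 2.1875 − 0.6875 = 1.5, R_n = 32.813 kips/bolt. φR_n = 0.75 × (2×31.992 + 4×32.813) = 146.4 kips.
Tension yield (gross): A_g = 6.4375×0.3125 = 2.0117 in². φR_n = 0.90 × 50 × 2.0117 = 90.5 kips.
Governing: min(231.9, 146.4, 90.5) = 90.5 kips → gross-section yield.

90.5 kips (gross-section yield governs)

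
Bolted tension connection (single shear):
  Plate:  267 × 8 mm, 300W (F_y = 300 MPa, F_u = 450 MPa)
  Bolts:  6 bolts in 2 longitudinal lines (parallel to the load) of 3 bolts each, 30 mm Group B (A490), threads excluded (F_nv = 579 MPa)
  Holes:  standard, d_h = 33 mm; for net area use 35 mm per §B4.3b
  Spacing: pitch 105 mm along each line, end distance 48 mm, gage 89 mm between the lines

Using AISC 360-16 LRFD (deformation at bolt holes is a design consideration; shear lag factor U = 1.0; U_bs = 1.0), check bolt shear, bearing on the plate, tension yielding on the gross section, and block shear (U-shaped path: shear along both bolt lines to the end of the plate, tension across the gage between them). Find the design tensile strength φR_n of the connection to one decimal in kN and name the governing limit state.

576.7 kN (gross-section yield governs)

Bolt shear: A_b = π(30)²/4 = 706.86 mm². φR_n = 0.75 × 579 × 706.86 × 6 × 1 = 1841.7 kN.
Bearing (8 mm plate, F_u = 450 MPa): end bolts L_c = 48 − 33/2 = 31.5, R_n = min(1.2×31.5×8×450, 2.4×30×8×450) = 136.08 kN/bolt; interior L_c = 105 − 33 = 72, R_n = 259.2 kN/bolt. φR_n = 0.75 × (2×136.08 + 4×259.2) = 981.7 kN.
Tension yield (gross): A_g = 267×8 = 2136 mm². φR_n = 0.90 × 300 × 2136 = 576.7 kN.
Block shear: shear path 2×[48+2×105] = 2×258 mm, A_gv = 4128, A_nv = 2×(258 − 2.5×35)×8 = 2728 mm²; tension across gage: (89 − 1×35)×8 = 432 mm². R_n = min(0.6×450×2728, 0.6×300×4128) + 1.0×450×432 = min(736.56, 743.04) + 194.4 = 930.96 kN. φR_n = 0.75 × 930.96 = 698.2 kN.
Governing: min(1841.7, 981.7, 576.7, 698.2) = 576.7 kN → gross-section yield.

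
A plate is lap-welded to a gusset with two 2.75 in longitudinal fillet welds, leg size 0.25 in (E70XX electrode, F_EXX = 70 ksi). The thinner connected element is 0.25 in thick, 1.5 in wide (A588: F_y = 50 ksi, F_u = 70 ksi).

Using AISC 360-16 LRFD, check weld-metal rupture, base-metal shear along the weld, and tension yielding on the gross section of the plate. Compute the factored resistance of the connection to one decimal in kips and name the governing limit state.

16.9 kips (gross-section yield governs)

Weld metal: throat = 0.707×0.25 = 0.17675 in, L = 2×2.75 = 5.5 in. φR_n = 0.75 × 0.6 × 70 × 0.17675 × 5.5 = 30.6 kips.
Base metal shear (0.25 in plate): yield φR_n = 1.0×0.6×50×0.25×5.5 = 41.3 kips; rupture φR_n = 0.75×0.6×70×0.25×5.5 = 43.3 kips; take 41.3 kips (yield).
Tension yield (gross): A_g = 1.5×0.25 = 0.375 in². φR_n = 0.90 × 50 × 0.375 = 16.9 kips.
Governing: min(30.6, 41.3, 16.9) = 16.9 kips → gross-section yield.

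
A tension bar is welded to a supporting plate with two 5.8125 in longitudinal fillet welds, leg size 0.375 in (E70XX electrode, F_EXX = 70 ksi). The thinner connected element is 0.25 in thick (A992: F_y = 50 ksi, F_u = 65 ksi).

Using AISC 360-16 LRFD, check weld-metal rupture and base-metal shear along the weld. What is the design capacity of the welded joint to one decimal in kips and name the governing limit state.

85.0 kips (base-metal shear governs)

Weld metal: throat = 0.707×0.375 = 0.26513 in, L = 2×5.8125 = 11.625 in. φR_n = 0.75 × 0.6 × 70 × 0.26513 × 11.625 = 97.1 kips.
Base metal shear (0.25 in plate): yield φR_n = 1.0×0.6×50×0.25×11.625 = 87.2 kips; rupture φR_n = 0.75×0.6×65×0.25×11.625 = 85.0 kips; take 85.0 kips (rupture).
Governing: min(97.1, 85.0) = 85.0 kips → base-metal shear.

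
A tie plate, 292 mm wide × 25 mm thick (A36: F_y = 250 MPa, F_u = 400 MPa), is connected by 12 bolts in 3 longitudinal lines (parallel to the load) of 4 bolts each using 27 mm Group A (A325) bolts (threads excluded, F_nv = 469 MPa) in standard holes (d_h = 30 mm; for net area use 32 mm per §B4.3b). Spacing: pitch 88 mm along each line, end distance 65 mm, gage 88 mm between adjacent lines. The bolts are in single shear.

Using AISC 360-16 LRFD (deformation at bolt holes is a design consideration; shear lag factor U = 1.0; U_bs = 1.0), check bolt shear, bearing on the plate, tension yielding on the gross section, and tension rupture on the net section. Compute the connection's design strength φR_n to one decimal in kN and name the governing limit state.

1470.0 kN (net-section rupture governs)

Bolt shear: A_b = π(27)²/4 = 572.56 mm². φR_n = 0.75 × 469 × 572.56 × 12 × 1 = 2416.8 kN.
Bearing (25 mm plate, F_u = 400 MPa): end bolts L_c = 65 − 30/2 = 50, R_n = min(1.2×50×25×400, 2.4×27×25×400) = 600 kN/bolt; interior L_c = 88 − 30 = 58, R_n = 648 kN/bolt. φR_n = 0.75 × (3×600 + 9×648) = 5724.0 kN.
Tension yield (gross): A_g = 292×25 = 7300 mm². φR_n = 0.90 × 250 × 7300 = 1642.5 kN.
Tension rupture (net): A_n = (292 − 3×32)×25 = 4900 mm² (U = 1.0, A_e = A_n). φR_n = 0.75 × 400 × 4900 = 1470.0 kN.
Governing: min(2416.8, 5724.0, 1642.5, 1470.0) = 1470.0 kN → net-section rupture.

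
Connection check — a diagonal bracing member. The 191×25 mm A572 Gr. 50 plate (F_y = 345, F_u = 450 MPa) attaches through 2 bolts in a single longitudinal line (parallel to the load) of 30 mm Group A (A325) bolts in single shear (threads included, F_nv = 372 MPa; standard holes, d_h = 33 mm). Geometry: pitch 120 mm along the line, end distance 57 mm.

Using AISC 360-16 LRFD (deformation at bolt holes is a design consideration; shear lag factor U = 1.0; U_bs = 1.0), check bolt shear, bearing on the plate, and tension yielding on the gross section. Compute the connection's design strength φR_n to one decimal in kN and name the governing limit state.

Bolt shear: A_b = π(30)²/4 = 706.86 mm². φR_n = 0.75 × 372 × 706.86 × 2 × 1 = 394.4 kN.
Bearing (25 mm plate, F_u = 450 MPa): end bolts L_c = 57 − 33/2 = 40.5, R_n = min(1.2×40.5×25×450, 2.4×30×25×450) = 546.75 kN/bolt; interior L_c = 120 − 33 = 87, R_n = 810 kN/bolt. φR_n = 0.75 × (1×546.75 + 1×810) = 1017.6 kN.
Tension yield (gross): A_g = 191×25 = 4775 mm². φR_n = 0.90 × 345 × 4775 = 1482.6 kN.
Governing: min(394.4, 1017.6, 1482.6) = 394.4 kN → bolt shear.

394.4 kN (bolt shear governs)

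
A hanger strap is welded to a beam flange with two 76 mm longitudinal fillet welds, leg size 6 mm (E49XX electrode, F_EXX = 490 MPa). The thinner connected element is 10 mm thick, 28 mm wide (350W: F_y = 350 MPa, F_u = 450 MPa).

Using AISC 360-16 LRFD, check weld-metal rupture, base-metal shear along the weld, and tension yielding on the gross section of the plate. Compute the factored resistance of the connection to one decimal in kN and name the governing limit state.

Weld metal: throat = 0.707×6 = 4.242 mm, L = 2×76 = 152 mm. φR_n = 0.75 × 0.6 × 490 × 4.242 × 152 = 142.2 kN.
Base metal shear (10 mm plate): yield φR_n = 1.0×0.6×350×10×152 = 319.2 kN; rupture φR_n = 0.75×0.6×450×10×152 = 307.8 kN; take 307.8 kN (rupture).
Tension yield (gross): A_g = 28×10 = 280 mm². φR_n = 0.90 × 350 × 280 = 88.2 kN.
Governing: min(142.2, 307.8, 88.2) = 88.2 kN → gross-section yield.

88.2 kN (gross-section yield governs)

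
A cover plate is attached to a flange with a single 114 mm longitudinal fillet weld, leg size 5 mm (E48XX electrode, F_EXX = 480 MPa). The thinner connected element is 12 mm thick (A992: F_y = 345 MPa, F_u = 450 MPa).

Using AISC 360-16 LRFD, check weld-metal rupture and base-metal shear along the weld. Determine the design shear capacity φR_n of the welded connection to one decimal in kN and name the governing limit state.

Weld metal: throat = 0.707×5 = 3.535 mm, L = 114 mm. φR_n = 0.75 × 0.6 × 480 × 3.535 × 114 = 87.0 kN.
Base metal shear (12 mm plate): yield φR_n = 1.0×0.6×345×12×114 = 283.2 kN; rupture φR_n = 0.75×0.6×450×12×114 = 277.0 kN; take 277.0 kN (rupture).
Governing: min(87.0, 277.0) = 87.0 kN → weld metal.

87.0 kN (weld metal governs)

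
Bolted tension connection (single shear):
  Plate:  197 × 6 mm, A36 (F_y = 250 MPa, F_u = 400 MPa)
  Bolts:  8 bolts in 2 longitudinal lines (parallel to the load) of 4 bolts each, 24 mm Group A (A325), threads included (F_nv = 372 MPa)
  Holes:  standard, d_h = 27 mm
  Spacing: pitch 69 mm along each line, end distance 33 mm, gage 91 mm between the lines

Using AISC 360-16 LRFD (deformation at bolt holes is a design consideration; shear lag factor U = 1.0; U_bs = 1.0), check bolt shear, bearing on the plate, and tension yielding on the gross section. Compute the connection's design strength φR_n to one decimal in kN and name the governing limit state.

266.0 kN (gross-section yield governs)

Bolt shear: A_b = π(24)²/4 = 452.39 mm². φR_n = 0.75 × 372 × 452.39 × 8 × 1 = 1009.7 kN.
Bearing (6 mm plate, F_u = 400 MPa): end bolts L_c = 33 − 27/2 = 19.5, R_n = min(1.2×19.5×6×400, 2.4×24×6×400) = 56.16 kN/bolt; interior L_c = 69 − 27 = 42, R_n = 120.96 kN/bolt. φR_n = 0.75 × (2×56.16 + 6×120.96) = 628.6 kN.
Tension yield (gross): A_g = 197×6 = 1182 mm². φR_n = 0.90 × 250 × 1182 = 266.0 kN.
Governing: min(1009.7, 628.6, 266.0) = 266.0 kN → gross-section yield.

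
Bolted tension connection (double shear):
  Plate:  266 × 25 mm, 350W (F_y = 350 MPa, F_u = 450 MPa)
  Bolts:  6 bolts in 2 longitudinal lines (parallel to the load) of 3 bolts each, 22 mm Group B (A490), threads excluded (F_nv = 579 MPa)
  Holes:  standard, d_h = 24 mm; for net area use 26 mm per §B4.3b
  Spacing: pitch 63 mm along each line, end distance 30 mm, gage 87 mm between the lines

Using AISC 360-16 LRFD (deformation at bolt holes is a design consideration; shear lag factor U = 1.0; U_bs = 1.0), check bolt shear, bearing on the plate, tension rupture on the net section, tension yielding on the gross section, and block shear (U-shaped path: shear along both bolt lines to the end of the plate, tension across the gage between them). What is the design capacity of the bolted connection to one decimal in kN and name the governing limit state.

Bolt shear: A_b = π(22)²/4 = 380.13 mm². φR_n = 0.75 × 579 × 380.13 × 6 × 2 = 1980.9 kN.
Bearing (25 mm plate, F_u = 450 MPa): end bolts L_c = 30 − 24/2 = 18, R_n = min(1.2×18×25×450, 2.4×22×25×450) = 243 kN/bolt; interior L_c = 63 − 24 = 39, R_n = 526.5 kN/bolt. φR_n = 0.75 × (2×243 + 4×526.5) = 1944.0 kN.
Tension rupture (net): A_n = (266 − 2×26)×25 = 5350 mm² (U = 1.0, A_e = A_n). φR_n = 0.75 × 450 × 5350 = 1805.6 kN.
Tension yield (gross): A_g = 266×25 = 6650 mm². φR_n = 0.90 × 350 × 6650 = 2094.8 kN.
Block shear: shear path 2×[30+2×63] = 2×156 mm, A_gv = 7800, A_nv = 2×(156 − 2.5×26)×25 = 4550 mm²; tension across gage: (87 − 1×26)×25 = 1525 mm². R_n = min(0.6×450×4550, 0.6×350×7800) + 1.0×450×1525 = min(1228.5, 1638) + 686.25 = 1914.8 kN. φR_n = 0.75 × 1914.8 = 1436.1 kN.
Governing: min(1980.9, 1944.0, 1805.6, 2094.8, 1436.1) = 1436.1 kN → block shear.

1436.1 kN (block shear governs)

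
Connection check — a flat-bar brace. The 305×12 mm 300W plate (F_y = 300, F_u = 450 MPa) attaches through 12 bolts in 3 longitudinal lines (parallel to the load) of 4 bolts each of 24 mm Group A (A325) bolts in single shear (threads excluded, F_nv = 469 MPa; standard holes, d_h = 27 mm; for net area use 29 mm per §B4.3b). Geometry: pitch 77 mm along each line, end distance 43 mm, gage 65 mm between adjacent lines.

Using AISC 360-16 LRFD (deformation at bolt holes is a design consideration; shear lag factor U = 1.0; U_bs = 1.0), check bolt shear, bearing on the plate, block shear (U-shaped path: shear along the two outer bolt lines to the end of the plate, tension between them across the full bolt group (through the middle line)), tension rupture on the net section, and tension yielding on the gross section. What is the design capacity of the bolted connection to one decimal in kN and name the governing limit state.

Bolt shear: A_b = π(24)²/4 = 452.39 mm². φR_n = 0.75 × 469 × 452.39 × 12 × 1 = 1909.5 kN.
Bearing (12 mm plate, F_u = 450 MPa): end bolts L_c = 43 − 27/2 = 29.5, R_n = min(1.2×29.5×12×450, 2.4×24×12×450) = 191.16 kN/bolt; interior L_c = 77 − 27 = 50, R_n = 311.04 kN/bolt. φR_n = 0.75 × (3×191.16 + 9×311.04) = 2529.6 kN.
Block shear: shear path 2×[43+3×77] = 2×274 mm, A_gv = 6576, A_nv = 2×(274 − 3.5×29)×12 = 4140 mm²; tension across gage: (130 − 2×29)×12 = 864 mm². R_n = min(0.6×450×4140, 0.6×300×6576) + 1.0×450×864 = min(1117.8, 1183.7) + 388.8 = 1506.6 kN. φR_n = 0.75 × 1506.6 = 1130.0 kN.
Tension rupture (net): A_n = (305 − 3×29)×12 = 2616 mm² (U = 1.0, A_e = A_n). φR_n = 0.75 × 450 × 2616 = 882.9 kN.
Tension yield (gross): A_g = 305×12 = 3660 mm². φR_n = 0.90 × 300 × 3660 = 988.2 kN.
Governing: min(1909.5, 2529.6, 1130.0, 882.9, 988.2) = 882.9 kN → net-section rupture.

882.9 kN (net-section rupture governs)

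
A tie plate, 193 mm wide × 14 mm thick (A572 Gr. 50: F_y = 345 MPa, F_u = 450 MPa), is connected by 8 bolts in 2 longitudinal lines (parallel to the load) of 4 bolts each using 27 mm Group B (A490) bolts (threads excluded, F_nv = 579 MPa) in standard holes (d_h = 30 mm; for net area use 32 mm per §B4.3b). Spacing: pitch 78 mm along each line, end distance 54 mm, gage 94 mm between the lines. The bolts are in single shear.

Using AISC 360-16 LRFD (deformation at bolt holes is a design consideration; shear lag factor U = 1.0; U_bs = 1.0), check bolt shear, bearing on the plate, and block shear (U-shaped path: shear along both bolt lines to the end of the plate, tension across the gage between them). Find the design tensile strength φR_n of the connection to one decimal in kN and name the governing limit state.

1290.9 kN (block shear governs)

Bolt shear: A_b = π(27)²/4 = 572.56 mm². φR_n = 0.75 × 579 × 572.56 × 8 × 1 = 1989.1 kN.
Bearing (14 mm plate, F_u = 450 MPa): end bolts L_c = 54 − 30/2 = 39, R_n = min(1.2×39×14×450, 2.4×27×14×450) = 294.84 kN/bolt; interior L_c = 78 − 30 = 48, R_n = 362.88 kN/bolt. φR_n = 0.75 × (2×294.84 + 6×362.88) = 2075.2 kN.
Block shear: shear path 2×[54+3×78] = 2×288 mm, A_gv = 8064, A_nv = 2×(288 − 3.5×32)×14 = 4928 mm²; tension across gage: (94 − 1×32)×14 = 868 mm². R_n = min(0.6×450×4928, 0.6×345×8064) + 1.0×450×868 = min(1330.6, 1669.2) + 390.6 = 1721.2 kN. φR_n = 0.75 × 1721.2 = 1290.9 kN.
Governing: min(1989.1, 2075.2, 1290.9) = 1290.9 kN → block shear.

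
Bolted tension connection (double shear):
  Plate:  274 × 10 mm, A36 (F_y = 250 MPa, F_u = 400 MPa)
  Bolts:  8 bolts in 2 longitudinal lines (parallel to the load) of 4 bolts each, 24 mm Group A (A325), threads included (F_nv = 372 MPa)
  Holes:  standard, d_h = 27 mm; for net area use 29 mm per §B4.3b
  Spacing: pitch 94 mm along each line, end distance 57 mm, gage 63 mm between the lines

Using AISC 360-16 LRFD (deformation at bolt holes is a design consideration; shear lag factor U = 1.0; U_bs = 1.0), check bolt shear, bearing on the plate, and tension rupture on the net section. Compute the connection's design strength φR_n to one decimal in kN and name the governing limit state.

Bolt shear: A_b = π(24)²/4 = 452.39 mm². φR_n = 0.75 × 372 × 452.39 × 8 × 2 = 2019.5 kN.
Bearing (10 mm plate, F_u = 400 MPa): end bolts L_c = 57 − 27/2 = 43.5, R_n = min(1.2×43.5×10×400, 2.4×24×10×400) = 208.8 kN/bolt; interior L_c = 94 − 27 = 67, R_n = 230.4 kN/bolt. φR_n = 0.75 × (2×208.8 + 6×230.4) = 1350.0 kN.
Tension rupture (net): A_n = (274 − 2×29)×10 = 2160 mm² (U = 1.0, A_e = A_n). φR_n = 0.75 × 400 × 2160 = 648.0 kN.
Governing: min(2019.5, 1350.0, 648.0) = 648.0 kN → net-section rupture.

648.0 kN (net-section rupture governs)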